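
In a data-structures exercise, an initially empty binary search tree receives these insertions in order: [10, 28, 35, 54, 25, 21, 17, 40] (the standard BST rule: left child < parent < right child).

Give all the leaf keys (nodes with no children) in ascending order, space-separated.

10: root
28: right child of 10 (depth 1)
35: right child of 28 (depth 2)
54: right child of 35 (depth 3)
25: left child of 28 (depth 2)
21: left child of 25 (depth 3)
17: left child of 21 (depth 4)
40: left child of 54 (depth 4)

17 40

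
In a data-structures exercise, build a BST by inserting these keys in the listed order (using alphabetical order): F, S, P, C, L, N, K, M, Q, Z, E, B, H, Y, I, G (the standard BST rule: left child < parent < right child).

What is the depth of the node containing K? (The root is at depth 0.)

Resulting structure (node: left, right):
  F: L=C, R=S
  S: L=P, R=Z
  P: L=L, R=Q
  C: L=B, R=E
  L: L=K, R=N
  N: L=M, R=–
  K: L=H, R=–
  M: L=–, R=–
  Q: L=–, R=–
  Z: L=Y, R=–
  E: L=–, R=–
  B: L=–, R=–
  H: L=G, R=I
  Y: L=–, R=–
  I: L=–, R=–
  G: L=–, R=–

Path to K: F → S → P → L → K, which is 4 edges.

4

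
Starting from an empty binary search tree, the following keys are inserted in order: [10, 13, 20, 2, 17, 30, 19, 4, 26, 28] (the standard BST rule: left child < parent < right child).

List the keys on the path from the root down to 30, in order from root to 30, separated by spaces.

10 13 20 30

Resulting structure (node: left, right):
  10: L=2, R=13
  13: L=–, R=20
  20: L=17, R=30
  2: L=–, R=4
  17: L=–, R=19
  30: L=26, R=–
  19: L=–, R=–
  4: L=–, R=–
  26: L=–, R=28
  28: L=–, R=–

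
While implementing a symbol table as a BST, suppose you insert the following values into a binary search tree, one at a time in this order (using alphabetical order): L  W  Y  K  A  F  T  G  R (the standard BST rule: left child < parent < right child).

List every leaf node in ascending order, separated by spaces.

Insert L: tree is empty, so L becomes the root.
Insert W: W > L → go right. Place as right child of L.
Insert Y: Y > L → go right; Y > W → go right. Place as right child of W.
Insert K: K < L → go left. Place as left child of L.
Insert A: A < L → go left; A < K → go left. Place as left child of K.
Insert F: F < L → go left; F < K → go left; F > A → go right. Place as right child of A.
Insert T: T > L → go right; T < W → go left. Place as left child of W.
Insert G: G < L → go left; G < K → go left; G > A → go right; G > F → go right. Place as right child of F.
Insert R: R > L → go right; R < W → go left; R < T → go left. Place as left child of T.

G R Y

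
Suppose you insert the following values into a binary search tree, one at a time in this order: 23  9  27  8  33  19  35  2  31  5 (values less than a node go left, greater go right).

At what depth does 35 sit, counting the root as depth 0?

23: root
9: left child of 23 (depth 1)
27: right child of 23 (depth 1)
8: left child of 9 (depth 2)
33: right child of 27 (depth 2)
19: right child of 9 (depth 2)
35: right child of 33 (depth 3)
2: left child of 8 (depth 3)
31: left child of 33 (depth 3)
5: right child of 2 (depth 4)

Path to 35: 23 → 27 → 33 → 35, which is 3 edges.

3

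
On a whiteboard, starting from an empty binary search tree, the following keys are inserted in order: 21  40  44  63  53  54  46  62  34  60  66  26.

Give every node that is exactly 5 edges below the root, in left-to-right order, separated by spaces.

21: root
40: right child of 21 (depth 1)
44: right child of 40 (depth 2)
63: right child of 44 (depth 3)
53: left child of 63 (depth 4)
54: right child of 53 (depth 5)
46: left child of 53 (depth 5)
62: right child of 54 (depth 6)
34: left child of 40 (depth 2)
60: left child of 62 (depth 7)
66: right child of 63 (depth 4)
26: left child of 34 (depth 3)

46 54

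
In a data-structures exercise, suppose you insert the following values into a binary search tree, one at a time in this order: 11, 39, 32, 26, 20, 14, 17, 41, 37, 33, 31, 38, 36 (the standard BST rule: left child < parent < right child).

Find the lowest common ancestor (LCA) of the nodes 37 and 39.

39

11: root
39: right child of 11 (depth 1)
32: left child of 39 (depth 2)
26: left child of 32 (depth 3)
20: left child of 26 (depth 4)
14: left child of 20 (depth 5)
17: right child of 14 (depth 6)
41: right child of 39 (depth 2)
37: right child of 32 (depth 3)
33: left child of 37 (depth 4)
31: right child of 26 (depth 4)
38: right child of 37 (depth 4)
36: right child of 33 (depth 5)

Path to 37: 11 → 39 → 32 → 37
Path to 39: 11 → 39
39 lies on both paths and is an ancestor of the other node.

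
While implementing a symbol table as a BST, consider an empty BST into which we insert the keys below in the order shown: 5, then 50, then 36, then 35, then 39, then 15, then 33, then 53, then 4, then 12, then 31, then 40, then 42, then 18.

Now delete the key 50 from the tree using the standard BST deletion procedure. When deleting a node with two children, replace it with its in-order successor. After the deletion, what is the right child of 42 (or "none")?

Insert 5: tree is empty, so 5 becomes the root.
Insert 50: 50 > 5 → go right. Place as right child of 5.
Insert 36: 36 > 5 → go right; 36 < 50 → go left. Place as left child of 50.
Insert 35: 35 > 5 → go right; 35 < 50 → go left; 35 < 36 → go left. Place as left child of 36.
Insert 39: 39 > 5 → go right; 39 < 50 → go left; 39 > 36 → go right. Place as right child of 36.
Insert 15: 15 > 5 → go right; 15 < 50 → go left; 15 < 36 → go left; 15 < 35 → go left. Place as left child of 35.
Insert 33: 33 > 5 → go right; 33 < 50 → go left; 33 < 36 → go left; 33 < 35 → go left; 33 > 15 → go right. Place as right child of 15.
Insert 53: 53 > 5 → go right; 53 > 50 → go right. Place as right child of 50.
Insert 4: 4 < 5 → go left. Place as left child of 5.
Insert 12: 12 > 5 → go right; 12 < 50 → go left; 12 < 36 → go left; 12 < 35 → go left; 12 < 15 → go left. Place as left child of 15.
Insert 31: 31 > 5 → go right; 31 < 50 → go left; 31 < 36 → go left; 31 < 35 → go left; 31 > 15 → go right; 31 < 33 → go left. Place as left child of 33.
Insert 40: 40 > 5 → go right; 40 < 50 → go left; 40 > 36 → go right; 40 > 39 → go right. Place as right child of 39.
Insert 42: 42 > 5 → go right; 42 < 50 → go left; 42 > 36 → go right; 42 > 39 → go right; 42 > 40 → go right. Place as right child of 40.
Insert 18: 18 > 5 → go right; 18 < 50 → go left; 18 < 36 → go left; 18 < 35 → go left; 18 > 15 → go right; 18 < 33 → go left; 18 < 31 → go left. Place as left child of 31.

Delete 50 (two children — replace with in-order successor).
After deletion, 42's right child: none.

none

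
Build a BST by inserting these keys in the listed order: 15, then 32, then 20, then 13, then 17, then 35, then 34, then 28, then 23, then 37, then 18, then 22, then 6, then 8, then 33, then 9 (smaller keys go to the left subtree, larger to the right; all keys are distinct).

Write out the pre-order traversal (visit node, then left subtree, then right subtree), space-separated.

15 13 6 8 9 32 20 17 18 28 23 22 35 34 33 37

15: root
32: right child of 15 (depth 1)
20: left child of 32 (depth 2)
13: left child of 15 (depth 1)
17: left child of 20 (depth 3)
35: right child of 32 (depth 2)
34: left child of 35 (depth 3)
28: right child of 20 (depth 3)
23: left child of 28 (depth 4)
37: right child of 35 (depth 3)
18: right child of 17 (depth 4)
22: left child of 23 (depth 5)
6: left child of 13 (depth 2)
8: right child of 6 (depth 3)
33: left child of 34 (depth 4)
9: right child of 8 (depth 4)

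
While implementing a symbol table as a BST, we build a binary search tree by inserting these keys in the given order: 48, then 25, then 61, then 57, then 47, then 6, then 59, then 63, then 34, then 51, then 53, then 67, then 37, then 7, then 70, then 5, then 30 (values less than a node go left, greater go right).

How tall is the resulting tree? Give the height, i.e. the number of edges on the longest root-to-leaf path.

48: root
25: left child of 48 (depth 1)
61: right child of 48 (depth 1)
57: left child of 61 (depth 2)
47: right child of 25 (depth 2)
6: left child of 25 (depth 2)
59: right child of 57 (depth 3)
63: right child of 61 (depth 2)
34: left child of 47 (depth 3)
51: left child of 57 (depth 3)
53: right child of 51 (depth 4)
67: right child of 63 (depth 3)
37: right child of 34 (depth 4)
7: right child of 6 (depth 3)
70: right child of 67 (depth 4)
5: left child of 6 (depth 3)
30: left child of 34 (depth 4)

The deepest node is 53 at depth 4.

4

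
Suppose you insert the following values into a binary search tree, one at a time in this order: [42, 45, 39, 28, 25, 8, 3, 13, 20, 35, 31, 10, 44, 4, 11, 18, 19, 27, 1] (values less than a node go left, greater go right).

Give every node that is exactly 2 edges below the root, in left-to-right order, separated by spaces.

Resulting structure (node: left, right):
  42: L=39, R=45
  45: L=44, R=–
  39: L=28, R=–
  28: L=25, R=35
  25: L=8, R=27
  8: L=3, R=13
  3: L=1, R=4
  13: L=10, R=20
  20: L=18, R=–
  35: L=31, R=–
  31: L=–, R=–
  10: L=–, R=11
  44: L=–, R=–
  4: L=–, R=–
  11: L=–, R=–
  18: L=–, R=19
  19: L=–, R=–
  27: L=–, R=–
  1: L=–, R=–

28 44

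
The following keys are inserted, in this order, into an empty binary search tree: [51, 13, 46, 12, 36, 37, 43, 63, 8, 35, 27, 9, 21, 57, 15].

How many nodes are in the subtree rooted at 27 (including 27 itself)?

3

51: root
13: left child of 51 (depth 1)
46: right child of 13 (depth 2)
12: left child of 13 (depth 2)
36: left child of 46 (depth 3)
37: right child of 36 (depth 4)
43: right child of 37 (depth 5)
63: right child of 51 (depth 1)
8: left child of 12 (depth 3)
35: left child of 36 (depth 4)
27: left child of 35 (depth 5)
9: right child of 8 (depth 4)
21: left child of 27 (depth 6)
57: left child of 63 (depth 2)
15: left child of 21 (depth 7)

Subtree rooted at 27 contains: 27, 21, 15 — 3 nodes.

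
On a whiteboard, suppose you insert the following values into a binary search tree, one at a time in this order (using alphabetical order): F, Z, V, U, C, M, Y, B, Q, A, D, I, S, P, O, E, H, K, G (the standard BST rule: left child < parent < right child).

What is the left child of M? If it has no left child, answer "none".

Resulting structure (node: left, right):
  F: L=C, R=Z
  Z: L=V, R=–
  V: L=U, R=Y
  U: L=M, R=–
  C: L=B, R=D
  M: L=I, R=Q
  Y: L=–, R=–
  B: L=A, R=–
  Q: L=P, R=S
  A: L=–, R=–
  D: L=–, R=E
  I: L=H, R=K
  S: L=–, R=–
  P: L=O, R=–
  O: L=–, R=–
  E: L=–, R=–
  H: L=G, R=–
  K: L=–, R=–
  G: L=–, R=–

I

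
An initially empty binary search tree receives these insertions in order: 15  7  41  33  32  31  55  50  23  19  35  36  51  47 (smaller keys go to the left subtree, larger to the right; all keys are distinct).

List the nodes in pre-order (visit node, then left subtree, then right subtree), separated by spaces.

Resulting structure (node: left, right):
  15: L=7, R=41
  7: L=–, R=–
  41: L=33, R=55
  33: L=32, R=35
  32: L=31, R=–
  31: L=23, R=–
  55: L=50, R=–
  50: L=47, R=51
  23: L=19, R=–
  19: L=–, R=–
  35: L=–, R=36
  36: L=–, R=–
  51: L=–, R=–
  47: L=–, R=–

15 7 41 33 32 31 23 19 35 36 55 50 47 51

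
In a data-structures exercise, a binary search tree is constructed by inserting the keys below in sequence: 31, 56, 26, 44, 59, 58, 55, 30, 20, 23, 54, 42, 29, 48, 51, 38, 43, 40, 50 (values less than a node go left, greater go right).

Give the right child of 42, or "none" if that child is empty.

43

Resulting structure (node: left, right):
  31: L=26, R=56
  56: L=44, R=59
  26: L=20, R=30
  44: L=42, R=55
  59: L=58, R=–
  58: L=–, R=–
  55: L=54, R=–
  30: L=29, R=–
  20: L=–, R=23
  23: L=–, R=–
  54: L=48, R=–
  42: L=38, R=43
  29: L=–, R=–
  48: L=–, R=51
  51: L=50, R=–
  38: L=–, R=40
  43: L=–, R=–
  40: L=–, R=–
  50: L=–, R=–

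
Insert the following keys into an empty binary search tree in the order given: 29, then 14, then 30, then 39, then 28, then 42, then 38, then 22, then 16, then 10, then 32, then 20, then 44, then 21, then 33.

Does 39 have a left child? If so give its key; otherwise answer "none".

Resulting structure (node: left, right):
  29: L=14, R=30
  14: L=10, R=28
  30: L=–, R=39
  39: L=38, R=42
  28: L=22, R=–
  42: L=–, R=44
  38: L=32, R=–
  22: L=16, R=–
  16: L=–, R=20
  10: L=–, R=–
  32: L=–, R=33
  20: L=–, R=21
  44: L=–, R=–
  21: L=–, R=–
  33: L=–, R=–

38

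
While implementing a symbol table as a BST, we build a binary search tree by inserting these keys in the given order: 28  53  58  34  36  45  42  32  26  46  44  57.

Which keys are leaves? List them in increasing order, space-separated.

Resulting structure (node: left, right):
  28: L=26, R=53
  53: L=34, R=58
  58: L=57, R=–
  34: L=32, R=36
  36: L=–, R=45
  45: L=42, R=46
  42: L=–, R=44
  32: L=–, R=–
  26: L=–, R=–
  46: L=–, R=–
  44: L=–, R=–
  57: L=–, R=–

26 32 44 46 57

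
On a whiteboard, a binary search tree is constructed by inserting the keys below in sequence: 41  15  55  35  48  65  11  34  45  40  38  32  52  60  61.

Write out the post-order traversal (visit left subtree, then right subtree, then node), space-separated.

Resulting structure (node: left, right):
  41: L=15, R=55
  15: L=11, R=35
  55: L=48, R=65
  35: L=34, R=40
  48: L=45, R=52
  65: L=60, R=–
  11: L=–, R=–
  34: L=32, R=–
  45: L=–, R=–
  40: L=38, R=–
  38: L=–, R=–
  32: L=–, R=–
  52: L=–, R=–
  60: L=–, R=61
  61: L=–, R=–

11 32 34 38 40 35 15 45 52 48 61 60 65 55 41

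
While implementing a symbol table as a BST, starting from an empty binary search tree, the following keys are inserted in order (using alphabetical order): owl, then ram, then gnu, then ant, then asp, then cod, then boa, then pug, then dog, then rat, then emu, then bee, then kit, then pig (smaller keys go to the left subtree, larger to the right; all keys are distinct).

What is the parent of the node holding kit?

Insert owl: tree is empty, so owl becomes the root.
Insert ram: ram > owl → go right. Place as right child of owl.
Insert gnu: gnu < owl → go left. Place as left child of owl.
Insert ant: ant < owl → go left; ant < gnu → go left. Place as left child of gnu.
Insert asp: asp < owl → go left; asp < gnu → go left; asp > ant → go right. Place as right child of ant.
Insert cod: cod < owl → go left; cod < gnu → go left; cod > ant → go right; cod > asp → go right. Place as right child of asp.
Insert boa: boa < owl → go left; boa < gnu → go left; boa > ant → go right; boa > asp → go right; boa < cod → go left. Place as left child of cod.
Insert pug: pug > owl → go right; pug < ram → go left. Place as left child of ram.
Insert dog: dog < owl → go left; dog < gnu → go left; dog > ant → go right; dog > asp → go right; dog > cod → go right. Place as right child of cod.
Insert rat: rat > owl → go right; rat > ram → go right. Place as right child of ram.
Insert emu: emu < owl → go left; emu < gnu → go left; emu > ant → go right; emu > asp → go right; emu > cod → go right; emu > dog → go right. Place as right child of dog.
Insert bee: bee < owl → go left; bee < gnu → go left; bee > ant → go right; bee > asp → go right; bee < cod → go left; bee < boa → go left. Place as left child of boa.
Insert kit: kit < owl → go left; kit > gnu → go right. Place as right child of gnu.
Insert pig: pig > owl → go right; pig < ram → go left; pig < pug → go left. Place as left child of pug.

gnu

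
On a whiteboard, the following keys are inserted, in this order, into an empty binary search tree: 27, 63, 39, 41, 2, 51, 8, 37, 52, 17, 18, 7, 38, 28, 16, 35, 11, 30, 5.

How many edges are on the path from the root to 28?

4

Insert 27: tree is empty, so 27 becomes the root.
Insert 63: 63 > 27 → go right. Place as right child of 27.
Insert 39: 39 > 27 → go right; 39 < 63 → go left. Place as left child of 63.
Insert 41: 41 > 27 → go right; 41 < 63 → go left; 41 > 39 → go right. Place as right child of 39.
Insert 2: 2 < 27 → go left. Place as left child of 27.
Insert 51: 51 > 27 → go right; 51 < 63 → go left; 51 > 39 → go right; 51 > 41 → go right. Place as right child of 41.
Insert 8: 8 < 27 → go left; 8 > 2 → go right. Place as right child of 2.
Insert 37: 37 > 27 → go right; 37 < 63 → go left; 37 < 39 → go left. Place as left child of 39.
Insert 52: 52 > 27 → go right; 52 < 63 → go left; 52 > 39 → go right; 52 > 41 → go right; 52 > 51 → go right. Place as right child of 51.
Insert 17: 17 < 27 → go left; 17 > 2 → go right; 17 > 8 → go right. Place as right child of 8.
Insert 18: 18 < 27 → go left; 18 > 2 → go right; 18 > 8 → go right; 18 > 17 → go right. Place as right child of 17.
Insert 7: 7 < 27 → go left; 7 > 2 → go right; 7 < 8 → go left. Place as left child of 8.
Insert 38: 38 > 27 → go right; 38 < 63 → go left; 38 < 39 → go left; 38 > 37 → go right. Place as right child of 37.
Insert 28: 28 > 27 → go right; 28 < 63 → go left; 28 < 39 → go left; 28 < 37 → go left. Place as left child of 37.
Insert 16: 16 < 27 → go left; 16 > 2 → go right; 16 > 8 → go right; 16 < 17 → go left. Place as left child of 17.
Insert 35: 35 > 27 → go right; 35 < 63 → go left; 35 < 39 → go left; 35 < 37 → go left; 35 > 28 → go right. Place as right child of 28.
Insert 11: 11 < 27 → go left; 11 > 2 → go right; 11 > 8 → go right; 11 < 17 → go left; 11 < 16 → go left. Place as left child of 16.
Insert 30: 30 > 27 → go right; 30 < 63 → go left; 30 < 39 → go left; 30 < 37 → go left; 30 > 28 → go right; 30 < 35 → go left. Place as left child of 35.
Insert 5: 5 < 27 → go left; 5 > 2 → go right; 5 < 8 → go left; 5 < 7 → go left. Place as left child of 7.

Path to 28: 27 → 63 → 39 → 37 → 28, which is 4 edges.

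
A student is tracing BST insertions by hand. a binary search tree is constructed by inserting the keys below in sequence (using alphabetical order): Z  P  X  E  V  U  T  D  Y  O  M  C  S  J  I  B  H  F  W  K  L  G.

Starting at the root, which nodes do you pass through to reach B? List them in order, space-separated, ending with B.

Z P E D C B

Insert Z: tree is empty, so Z becomes the root.
Insert P: P < Z → go left. Place as left child of Z.
Insert X: X < Z → go left; X > P → go right. Place as right child of P.
Insert E: E < Z → go left; E < P → go left. Place as left child of P.
Insert V: V < Z → go left; V > P → go right; V < X → go left. Place as left child of X.
Insert U: U < Z → go left; U > P → go right; U < X → go left; U < V → go left. Place as left child of V.
Insert T: T < Z → go left; T > P → go right; T < X → go left; T < V → go left; T < U → go left. Place as left child of U.
Insert D: D < Z → go left; D < P → go left; D < E → go left. Place as left child of E.
Insert Y: Y < Z → go left; Y > P → go right; Y > X → go right. Place as right child of X.
Insert O: O < Z → go left; O < P → go left; O > E → go right. Place as right child of E.
Insert M: M < Z → go left; M < P → go left; M > E → go right; M < O → go left. Place as left child of O.
Insert C: C < Z → go left; C < P → go left; C < E → go left; C < D → go left. Place as left child of D.
Insert S: S < Z → go left; S > P → go right; S < X → go left; S < V → go left; S < U → go left; S < T → go left. Place as left child of T.
Insert J: J < Z → go left; J < P → go left; J > E → go right; J < O → go left; J < M → go left. Place as left child of M.
Insert I: I < Z → go left; I < P → go left; I > E → go right; I < O → go left; I < M → go left; I < J → go left. Place as left child of J.
Insert B: B < Z → go left; B < P → go left; B < E → go left; B < D → go left; B < C → go left. Place as left child of C.
Insert H: H < Z → go left; H < P → go left; H > E → go right; H < O → go left; H < M → go left; H < J → go left; H < I → go left. Place as left child of I.
Insert F: F < Z → go left; F < P → go left; F > E → go right; F < O → go left; F < M → go left; F < J → go left; F < I → go left; F < H → go left. Place as left child of H.
Insert W: W < Z → go left; W > P → go right; W < X → go left; W > V → go right. Place as right child of V.
Insert K: K < Z → go left; K < P → go left; K > E → go right; K < O → go left; K < M → go left; K > J → go right. Place as right child of J.
Insert L: L < Z → go left; L < P → go left; L > E → go right; L < O → go left; L < M → go left; L > J → go right; L > K → go right. Place as right child of K.
Insert G: G < Z → go left; G < P → go left; G > E → go right; G < O → go left; G < M → go left; G < J → go left; G < I → go left; G < H → go left; G > F → go right. Place as right child of F.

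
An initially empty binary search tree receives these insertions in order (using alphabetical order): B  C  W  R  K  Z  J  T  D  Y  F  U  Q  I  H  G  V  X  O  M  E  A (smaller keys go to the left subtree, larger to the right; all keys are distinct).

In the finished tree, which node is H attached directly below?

B: root
C: right child of B (depth 1)
W: right child of C (depth 2)
R: left child of W (depth 3)
K: left child of R (depth 4)
Z: right child of W (depth 3)
J: left child of K (depth 5)
T: right child of R (depth 4)
D: left child of J (depth 6)
Y: left child of Z (depth 4)
F: right child of D (depth 7)
U: right child of T (depth 5)
Q: right child of K (depth 5)
I: right child of F (depth 8)
H: left child of I (depth 9)
G: left child of H (depth 10)
V: right child of U (depth 6)
X: left child of Y (depth 5)
O: left child of Q (depth 6)
M: left child of O (depth 7)
E: left child of F (depth 8)
A: left child of B (depth 1)

I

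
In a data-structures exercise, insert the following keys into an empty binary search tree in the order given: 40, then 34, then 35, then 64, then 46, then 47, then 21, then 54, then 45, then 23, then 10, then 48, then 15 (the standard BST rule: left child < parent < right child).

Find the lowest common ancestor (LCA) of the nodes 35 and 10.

Resulting structure (node: left, right):
  40: L=34, R=64
  34: L=21, R=35
  35: L=–, R=–
  64: L=46, R=–
  46: L=45, R=47
  47: L=–, R=54
  21: L=10, R=23
  54: L=48, R=–
  45: L=–, R=–
  23: L=–, R=–
  10: L=–, R=15
  48: L=–, R=–
  15: L=–, R=–

Path to 35: 40 → 34 → 35
Path to 10: 40 → 34 → 21 → 10
The paths share a prefix ending at 34, then split left and right.

34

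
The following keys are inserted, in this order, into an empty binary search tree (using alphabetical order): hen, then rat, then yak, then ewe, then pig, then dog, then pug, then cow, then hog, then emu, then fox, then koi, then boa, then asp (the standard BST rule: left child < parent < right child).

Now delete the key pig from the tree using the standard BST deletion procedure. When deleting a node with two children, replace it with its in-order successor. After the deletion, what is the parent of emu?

dog

Resulting structure (node: left, right):
  hen: L=ewe, R=rat
  rat: L=pig, R=yak
  yak: L=–, R=–
  ewe: L=dog, R=fox
  pig: L=hog, R=pug
  dog: L=cow, R=emu
  pug: L=–, R=–
  cow: L=boa, R=–
  hog: L=–, R=koi
  emu: L=–, R=–
  fox: L=–, R=–
  koi: L=–, R=–
  boa: L=asp, R=–
  asp: L=–, R=–

Delete pig (two children — replace with in-order successor).
After deletion, emu's parent is dog.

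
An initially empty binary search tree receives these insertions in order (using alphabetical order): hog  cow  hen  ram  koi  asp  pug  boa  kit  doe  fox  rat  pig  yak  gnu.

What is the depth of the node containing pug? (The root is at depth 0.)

3

hog: root
cow: left child of hog (depth 1)
hen: right child of cow (depth 2)
ram: right child of hog (depth 1)
koi: left child of ram (depth 2)
asp: left child of cow (depth 2)
pug: right child of koi (depth 3)
boa: right child of asp (depth 3)
kit: left child of koi (depth 3)
doe: left child of hen (depth 3)
fox: right child of doe (depth 4)
rat: right child of ram (depth 2)
pig: left child of pug (depth 4)
yak: right child of rat (depth 3)
gnu: right child of fox (depth 5)

Path to pug: hog → ram → koi → pug, which is 3 edges.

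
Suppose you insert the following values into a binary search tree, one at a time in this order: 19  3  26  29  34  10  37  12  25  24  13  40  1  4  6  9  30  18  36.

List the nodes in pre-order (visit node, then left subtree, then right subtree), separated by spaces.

19: root
3: left child of 19 (depth 1)
26: right child of 19 (depth 1)
29: right child of 26 (depth 2)
34: right child of 29 (depth 3)
10: right child of 3 (depth 2)
37: right child of 34 (depth 4)
12: right child of 10 (depth 3)
25: left child of 26 (depth 2)
24: left child of 25 (depth 3)
13: right child of 12 (depth 4)
40: right child of 37 (depth 5)
1: left child of 3 (depth 2)
4: left child of 10 (depth 3)
6: right child of 4 (depth 4)
9: right child of 6 (depth 5)
30: left child of 34 (depth 4)
18: right child of 13 (depth 5)
36: left child of 37 (depth 5)

19 3 1 10 4 6 9 12 13 18 26 25 24 29 34 30 37 36 40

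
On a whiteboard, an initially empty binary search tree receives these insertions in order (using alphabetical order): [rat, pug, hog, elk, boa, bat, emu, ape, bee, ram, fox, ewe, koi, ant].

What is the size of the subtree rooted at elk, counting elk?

9

Insert rat: tree is empty, so rat becomes the root.
Insert pug: pug < rat → go left. Place as left child of rat.
Insert hog: hog < rat → go left; hog < pug → go left. Place as left child of pug.
Insert elk: elk < rat → go left; elk < pug → go left; elk < hog → go left. Place as left child of hog.
Insert boa: boa < rat → go left; boa < pug → go left; boa < hog → go left; boa < elk → go left. Place as left child of elk.
Insert bat: bat < rat → go left; bat < pug → go left; bat < hog → go left; bat < elk → go left; bat < boa → go left. Place as left child of boa.
Insert emu: emu < rat → go left; emu < pug → go left; emu < hog → go left; emu > elk → go right. Place as right child of elk.
Insert ape: ape < rat → go left; ape < pug → go left; ape < hog → go left; ape < elk → go left; ape < boa → go left; ape < bat → go left. Place as left child of bat.
Insert bee: bee < rat → go left; bee < pug → go left; bee < hog → go left; bee < elk → go left; bee < boa → go left; bee > bat → go right. Place as right child of bat.
Insert ram: ram < rat → go left; ram > pug → go right. Place as right child of pug.
Insert fox: fox < rat → go left; fox < pug → go left; fox < hog → go left; fox > elk → go right; fox > emu → go right. Place as right child of emu.
Insert ewe: ewe < rat → go left; ewe < pug → go left; ewe < hog → go left; ewe > elk → go right; ewe > emu → go right; ewe < fox → go left. Place as left child of fox.
Insert koi: koi < rat → go left; koi < pug → go left; koi > hog → go right. Place as right child of hog.
Insert ant: ant < rat → go left; ant < pug → go left; ant < hog → go left; ant < elk → go left; ant < boa → go left; ant < bat → go left; ant < ape → go left. Place as left child of ape.

Subtree rooted at elk contains: elk, boa, bat, ape, ant, bee, emu, fox, ewe — 9 nodes.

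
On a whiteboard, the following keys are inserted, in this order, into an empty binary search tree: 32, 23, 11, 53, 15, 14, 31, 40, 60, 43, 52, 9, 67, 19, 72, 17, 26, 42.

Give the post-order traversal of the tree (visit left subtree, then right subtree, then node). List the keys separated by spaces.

Insert 32: tree is empty, so 32 becomes the root.
Insert 23: 23 < 32 → go left. Place as left child of 32.
Insert 11: 11 < 32 → go left; 11 < 23 → go left. Place as left child of 23.
Insert 53: 53 > 32 → go right. Place as right child of 32.
Insert 15: 15 < 32 → go left; 15 < 23 → go left; 15 > 11 → go right. Place as right child of 11.
Insert 14: 14 < 32 → go left; 14 < 23 → go left; 14 > 11 → go right; 14 < 15 → go left. Place as left child of 15.
Insert 31: 31 < 32 → go left; 31 > 23 → go right. Place as right child of 23.
Insert 40: 40 > 32 → go right; 40 < 53 → go left. Place as left child of 53.
Insert 60: 60 > 32 → go right; 60 > 53 → go right. Place as right child of 53.
Insert 43: 43 > 32 → go right; 43 < 53 → go left; 43 > 40 → go right. Place as right child of 40.
Insert 52: 52 > 32 → go right; 52 < 53 → go left; 52 > 40 → go right; 52 > 43 → go right. Place as right child of 43.
Insert 9: 9 < 32 → go left; 9 < 23 → go left; 9 < 11 → go left. Place as left child of 11.
Insert 67: 67 > 32 → go right; 67 > 53 → go right; 67 > 60 → go right. Place as right child of 60.
Insert 19: 19 < 32 → go left; 19 < 23 → go left; 19 > 11 → go right; 19 > 15 → go right. Place as right child of 15.
Insert 72: 72 > 32 → go right; 72 > 53 → go right; 72 > 60 → go right; 72 > 67 → go right. Place as right child of 67.
Insert 17: 17 < 32 → go left; 17 < 23 → go left; 17 > 11 → go right; 17 > 15 → go right; 17 < 19 → go left. Place as left child of 19.
Insert 26: 26 < 32 → go left; 26 > 23 → go right; 26 < 31 → go left. Place as left child of 31.
Insert 42: 42 > 32 → go right; 42 < 53 → go left; 42 > 40 → go right; 42 < 43 → go left. Place as left child of 43.

9 14 17 19 15 11 26 31 23 42 52 43 40 72 67 60 53 32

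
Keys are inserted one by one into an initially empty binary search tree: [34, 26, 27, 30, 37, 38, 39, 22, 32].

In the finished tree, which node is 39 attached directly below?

Insert 34: tree is empty, so 34 becomes the root.
Insert 26: 26 < 34 → go left. Place as left child of 34.
Insert 27: 27 < 34 → go left; 27 > 26 → go right. Place as right child of 26.
Insert 30: 30 < 34 → go left; 30 > 26 → go right; 30 > 27 → go right. Place as right child of 27.
Insert 37: 37 > 34 → go right. Place as right child of 34.
Insert 38: 38 > 34 → go right; 38 > 37 → go right. Place as right child of 37.
Insert 39: 39 > 34 → go right; 39 > 37 → go right; 39 > 38 → go right. Place as right child of 38.
Insert 22: 22 < 34 → go left; 22 < 26 → go left. Place as left child of 26.
Insert 32: 32 < 34 → go left; 32 > 26 → go right; 32 > 27 → go right; 32 > 30 → go right. Place as right child of 30.

38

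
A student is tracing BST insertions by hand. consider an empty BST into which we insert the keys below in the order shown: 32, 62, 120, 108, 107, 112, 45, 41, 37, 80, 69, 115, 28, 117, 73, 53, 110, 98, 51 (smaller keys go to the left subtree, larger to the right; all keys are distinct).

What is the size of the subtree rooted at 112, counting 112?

4

Insert 32: tree is empty, so 32 becomes the root.
Insert 62: 62 > 32 → go right. Place as right child of 32.
Insert 120: 120 > 32 → go right; 120 > 62 → go right. Place as right child of 62.
Insert 108: 108 > 32 → go right; 108 > 62 → go right; 108 < 120 → go left. Place as left child of 120.
Insert 107: 107 > 32 → go right; 107 > 62 → go right; 107 < 120 → go left; 107 < 108 → go left. Place as left child of 108.
Insert 112: 112 > 32 → go right; 112 > 62 → go right; 112 < 120 → go left; 112 > 108 → go right. Place as right child of 108.
Insert 45: 45 > 32 → go right; 45 < 62 → go left. Place as left child of 62.
Insert 41: 41 > 32 → go right; 41 < 62 → go left; 41 < 45 → go left. Place as left child of 45.
Insert 37: 37 > 32 → go right; 37 < 62 → go left; 37 < 45 → go left; 37 < 41 → go left. Place as left child of 41.
Insert 80: 80 > 32 → go right; 80 > 62 → go right; 80 < 120 → go left; 80 < 108 → go left; 80 < 107 → go left. Place as left child of 107.
Insert 69: 69 > 32 → go right; 69 > 62 → go right; 69 < 120 → go left; 69 < 108 → go left; 69 < 107 → go left; 69 < 80 → go left. Place as left child of 80.
Insert 115: 115 > 32 → go right; 115 > 62 → go right; 115 < 120 → go left; 115 > 108 → go right; 115 > 112 → go right. Place as right child of 112.
Insert 28: 28 < 32 → go left. Place as left child of 32.
Insert 117: 117 > 32 → go right; 117 > 62 → go right; 117 < 120 → go left; 117 > 108 → go right; 117 > 112 → go right; 117 > 115 → go right. Place as right child of 115.
Insert 73: 73 > 32 → go right; 73 > 62 → go right; 73 < 120 → go left; 73 < 108 → go left; 73 < 107 → go left; 73 < 80 → go left; 73 > 69 → go right. Place as right child of 69.
Insert 53: 53 > 32 → go right; 53 < 62 → go left; 53 > 45 → go right. Place as right child of 45.
Insert 110: 110 > 32 → go right; 110 > 62 → go right; 110 < 120 → go left; 110 > 108 → go right; 110 < 112 → go left. Place as left child of 112.
Insert 98: 98 > 32 → go right; 98 > 62 → go right; 98 < 120 → go left; 98 < 108 → go left; 98 < 107 → go left; 98 > 80 → go right. Place as right child of 80.
Insert 51: 51 > 32 → go right; 51 < 62 → go left; 51 > 45 → go right; 51 < 53 → go left. Place as left child of 53.

Subtree rooted at 112 contains: 112, 110, 115, 117 — 4 nodes.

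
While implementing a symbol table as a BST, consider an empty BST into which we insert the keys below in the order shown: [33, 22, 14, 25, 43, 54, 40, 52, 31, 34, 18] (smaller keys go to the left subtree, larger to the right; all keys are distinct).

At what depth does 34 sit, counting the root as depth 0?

Insert 33: tree is empty, so 33 becomes the root.
Insert 22: 22 < 33 → go left. Place as left child of 33.
Insert 14: 14 < 33 → go left; 14 < 22 → go left. Place as left child of 22.
Insert 25: 25 < 33 → go left; 25 > 22 → go right. Place as right child of 22.
Insert 43: 43 > 33 → go right. Place as right child of 33.
Insert 54: 54 > 33 → go right; 54 > 43 → go right. Place as right child of 43.
Insert 40: 40 > 33 → go right; 40 < 43 → go left. Place as left child of 43.
Insert 52: 52 > 33 → go right; 52 > 43 → go right; 52 < 54 → go left. Place as left child of 54.
Insert 31: 31 < 33 → go left; 31 > 22 → go right; 31 > 25 → go right. Place as right child of 25.
Insert 34: 34 > 33 → go right; 34 < 43 → go left; 34 < 40 → go left. Place as left child of 40.
Insert 18: 18 < 33 → go left; 18 < 22 → go left; 18 > 14 → go right. Place as right child of 14.

Path to 34: 33 → 43 → 40 → 34, which is 3 edges.

3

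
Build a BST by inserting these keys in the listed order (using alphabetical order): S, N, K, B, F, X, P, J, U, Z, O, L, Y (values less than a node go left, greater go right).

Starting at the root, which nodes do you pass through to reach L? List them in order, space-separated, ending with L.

S N K L

Insert S: tree is empty, so S becomes the root.
Insert N: N < S → go left. Place as left child of S.
Insert K: K < S → go left; K < N → go left. Place as left child of N.
Insert B: B < S → go left; B < N → go left; B < K → go left. Place as left child of K.
Insert F: F < S → go left; F < N → go left; F < K → go left; F > B → go right. Place as right child of B.
Insert X: X > S → go right. Place as right child of S.
Insert P: P < S → go left; P > N → go right. Place as right child of N.
Insert J: J < S → go left; J < N → go left; J < K → go left; J > B → go right; J > F → go right. Place as right child of F.
Insert U: U > S → go right; U < X → go left. Place as left child of X.
Insert Z: Z > S → go right; Z > X → go right. Place as right child of X.
Insert O: O < S → go left; O > N → go right; O < P → go left. Place as left child of P.
Insert L: L < S → go left; L < N → go left; L > K → go right. Place as right child of K.
Insert Y: Y > S → go right; Y > X → go right; Y < Z → go left. Place as left child of Z.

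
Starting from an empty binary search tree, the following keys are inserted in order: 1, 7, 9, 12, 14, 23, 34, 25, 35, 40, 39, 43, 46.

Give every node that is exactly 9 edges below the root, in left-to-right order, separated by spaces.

1: root
7: right child of 1 (depth 1)
9: right child of 7 (depth 2)
12: right child of 9 (depth 3)
14: right child of 12 (depth 4)
23: right child of 14 (depth 5)
34: right child of 23 (depth 6)
25: left child of 34 (depth 7)
35: right child of 34 (depth 7)
40: right child of 35 (depth 8)
39: left child of 40 (depth 9)
43: right child of 40 (depth 9)
46: right child of 43 (depth 10)

39 43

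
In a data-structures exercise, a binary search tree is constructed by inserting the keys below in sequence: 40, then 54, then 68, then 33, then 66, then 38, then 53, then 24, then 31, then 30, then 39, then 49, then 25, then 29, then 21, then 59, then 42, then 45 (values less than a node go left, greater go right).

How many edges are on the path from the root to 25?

5

Insert 40: tree is empty, so 40 becomes the root.
Insert 54: 54 > 40 → go right. Place as right child of 40.
Insert 68: 68 > 40 → go right; 68 > 54 → go right. Place as right child of 54.
Insert 33: 33 < 40 → go left. Place as left child of 40.
Insert 66: 66 > 40 → go right; 66 > 54 → go right; 66 < 68 → go left. Place as left child of 68.
Insert 38: 38 < 40 → go left; 38 > 33 → go right. Place as right child of 33.
Insert 53: 53 > 40 → go right; 53 < 54 → go left. Place as left child of 54.
Insert 24: 24 < 40 → go left; 24 < 33 → go left. Place as left child of 33.
Insert 31: 31 < 40 → go left; 31 < 33 → go left; 31 > 24 → go right. Place as right child of 24.
Insert 30: 30 < 40 → go left; 30 < 33 → go left; 30 > 24 → go right; 30 < 31 → go left. Place as left child of 31.
Insert 39: 39 < 40 → go left; 39 > 33 → go right; 39 > 38 → go right. Place as right child of 38.
Insert 49: 49 > 40 → go right; 49 < 54 → go left; 49 < 53 → go left. Place as left child of 53.
Insert 25: 25 < 40 → go left; 25 < 33 → go left; 25 > 24 → go right; 25 < 31 → go left; 25 < 30 → go left. Place as left child of 30.
Insert 29: 29 < 40 → go left; 29 < 33 → go left; 29 > 24 → go right; 29 < 31 → go left; 29 < 30 → go left; 29 > 25 → go right. Place as right child of 25.
Insert 21: 21 < 40 → go left; 21 < 33 → go left; 21 < 24 → go left. Place as left child of 24.
Insert 59: 59 > 40 → go right; 59 > 54 → go right; 59 < 68 → go left; 59 < 66 → go left. Place as left child of 66.
Insert 42: 42 > 40 → go right; 42 < 54 → go left; 42 < 53 → go left; 42 < 49 → go left. Place as left child of 49.
Insert 45: 45 > 40 → go right; 45 < 54 → go left; 45 < 53 → go left; 45 < 49 → go left; 45 > 42 → go right. Place as right child of 42.

Path to 25: 40 → 33 → 24 → 31 → 30 → 25, which is 5 edges.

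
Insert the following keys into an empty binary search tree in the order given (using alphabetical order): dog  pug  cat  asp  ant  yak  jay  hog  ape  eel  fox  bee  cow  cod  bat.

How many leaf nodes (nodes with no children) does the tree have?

dog: root
pug: right child of dog (depth 1)
cat: left child of dog (depth 1)
asp: left child of cat (depth 2)
ant: left child of asp (depth 3)
yak: right child of pug (depth 2)
jay: left child of pug (depth 2)
hog: left child of jay (depth 3)
ape: right child of ant (depth 4)
eel: left child of hog (depth 4)
fox: right child of eel (depth 5)
bee: right child of asp (depth 3)
cow: right child of cat (depth 2)
cod: left child of cow (depth 3)
bat: left child of bee (depth 4)

Leaves: ape, bat, cod, fox, yak — 5 in total.

5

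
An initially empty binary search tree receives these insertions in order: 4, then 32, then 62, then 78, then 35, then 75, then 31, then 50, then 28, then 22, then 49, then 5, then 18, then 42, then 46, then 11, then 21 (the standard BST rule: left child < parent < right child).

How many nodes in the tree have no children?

Insert 4: tree is empty, so 4 becomes the root.
Insert 32: 32 > 4 → go right. Place as right child of 4.
Insert 62: 62 > 4 → go right; 62 > 32 → go right. Place as right child of 32.
Insert 78: 78 > 4 → go right; 78 > 32 → go right; 78 > 62 → go right. Place as right child of 62.
Insert 35: 35 > 4 → go right; 35 > 32 → go right; 35 < 62 → go left. Place as left child of 62.
Insert 75: 75 > 4 → go right; 75 > 32 → go right; 75 > 62 → go right; 75 < 78 → go left. Place as left child of 78.
Insert 31: 31 > 4 → go right; 31 < 32 → go left. Place as left child of 32.
Insert 50: 50 > 4 → go right; 50 > 32 → go right; 50 < 62 → go left; 50 > 35 → go right. Place as right child of 35.
Insert 28: 28 > 4 → go right; 28 < 32 → go left; 28 < 31 → go left. Place as left child of 31.
Insert 22: 22 > 4 → go right; 22 < 32 → go left; 22 < 31 → go left; 22 < 28 → go left. Place as left child of 28.
Insert 49: 49 > 4 → go right; 49 > 32 → go right; 49 < 62 → go left; 49 > 35 → go right; 49 < 50 → go left. Place as left child of 50.
Insert 5: 5 > 4 → go right; 5 < 32 → go left; 5 < 31 → go left; 5 < 28 → go left; 5 < 22 → go left. Place as left child of 22.
Insert 18: 18 > 4 → go right; 18 < 32 → go left; 18 < 31 → go left; 18 < 28 → go left; 18 < 22 → go left; 18 > 5 → go right. Place as right child of 5.
Insert 42: 42 > 4 → go right; 42 > 32 → go right; 42 < 62 → go left; 42 > 35 → go right; 42 < 50 → go left; 42 < 49 → go left. Place as left child of 49.
Insert 46: 46 > 4 → go right; 46 > 32 → go right; 46 < 62 → go left; 46 > 35 → go right; 46 < 50 → go left; 46 < 49 → go left; 46 > 42 → go right. Place as right child of 42.
Insert 11: 11 > 4 → go right; 11 < 32 → go left; 11 < 31 → go left; 11 < 28 → go left; 11 < 22 → go left; 11 > 5 → go right; 11 < 18 → go left. Place as left child of 18.
Insert 21: 21 > 4 → go right; 21 < 32 → go left; 21 < 31 → go left; 21 < 28 → go left; 21 < 22 → go left; 21 > 5 → go right; 21 > 18 → go right. Place as right child of 18.

Leaves: 11, 21, 46, 75 — 4 in total.

4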